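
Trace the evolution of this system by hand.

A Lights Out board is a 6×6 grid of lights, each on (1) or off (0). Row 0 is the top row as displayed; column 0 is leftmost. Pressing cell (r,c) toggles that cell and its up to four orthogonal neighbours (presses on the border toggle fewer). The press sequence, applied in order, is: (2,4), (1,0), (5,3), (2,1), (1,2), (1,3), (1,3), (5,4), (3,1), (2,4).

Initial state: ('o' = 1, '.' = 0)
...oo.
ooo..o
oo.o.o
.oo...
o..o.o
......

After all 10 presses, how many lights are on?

18

[0] ...oo.
ooo..o
oo.o.o
.oo...
o..o.o
......
[1] ...oo.
ooo.oo
oo..o.
.oo.o.
o..o.o
......
[2] o..oo.
..o.oo
.o..o.
.oo.o.
o..o.o
......
[3] o..oo.
..o.oo
.o..o.
.oo.o.
o....o
..ooo.
[4] o..oo.
.oo.oo
o.o.o.
..o.o.
o....o
..ooo.
[5] o.ooo.
...ooo
o...o.
..o.o.
o....o
..ooo.
[6] o.o.o.
..o..o
o..oo.
..o.o.
o....o
..ooo.
[7] o.ooo.
...ooo
o...o.
..o.o.
o....o
..ooo.
[8] o.ooo.
...ooo
o...o.
..o.o.
o...oo
..o..o
[9] o.ooo.
...ooo
oo..o.
oo..o.
oo..oo
..o..o
[10] o.ooo.
...o.o
oo.o.o
oo....
oo..oo
..o..o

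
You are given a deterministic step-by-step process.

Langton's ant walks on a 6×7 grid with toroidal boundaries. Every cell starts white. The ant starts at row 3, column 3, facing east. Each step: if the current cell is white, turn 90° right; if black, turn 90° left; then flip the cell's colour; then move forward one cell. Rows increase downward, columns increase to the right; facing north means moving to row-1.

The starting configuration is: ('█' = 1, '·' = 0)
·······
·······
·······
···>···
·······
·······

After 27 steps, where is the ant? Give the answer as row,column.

k=0  ·······
·······
·······
···>···
·······
·······
k=1  ·······
·······
·······
···█···
···v···
·······
k=2  ·······
·······
·······
···█···
··<█···
·······
k=3  ·······
·······
·······
··^█···
··██···
·······
k=4  ·······
·······
·······
··█>···
··██···
·······
k=5  ·······
·······
···^···
··█····
··██···
·······
k=6  ·······
·······
···█>··
··█····
··██···
·······
k=7  ·······
·······
···██··
··█·v··
··██···
·······
k=8  ·······
·······
···██··
··█<█··
··██···
·······
k=9  ·······
·······
···^█··
··███··
··██···
·······
k=10  ·······
·······
··<·█··
··███··
··██···
·······
k=11  ·······
··^····
··█·█··
··███··
··██···
·······
k=12  ·······
··█>···
··█·█··
··███··
··██···
·······
k=13  ·······
··██···
··█v█··
··███··
··██···
·······
k=14  ·······
··██···
··<██··
··███··
··██···
·······
k=15  ·······
··██···
···██··
··v██··
··██···
·······
k=16  ·······
··██···
···██··
···>█··
··██···
·······
k=17  ·······
··██···
···^█··
····█··
··██···
·······
k=18  ·······
··██···
··<·█··
····█··
··██···
·······
k=19  ·······
··^█···
··█·█··
····█··
··██···
·······
k=20  ·······
·<·█···
··█·█··
····█··
··██···
·······
k=21  ·^·····
·█·█···
··█·█··
····█··
··██···
·······
k=22  ·█>····
·█·█···
··█·█··
····█··
··██···
·······
k=23  ·██····
·█v█···
··█·█··
····█··
··██···
·······
k=24  ·██····
·<██···
··█·█··
····█··
··██···
·······
k=25  ·██····
··██···
·v█·█··
····█··
··██···
·······
k=26  ·██····
··██···
<██·█··
····█··
··██···
·······
k=27  ·██····
^·██···
███·█··
····█··
··██···
·······

1,0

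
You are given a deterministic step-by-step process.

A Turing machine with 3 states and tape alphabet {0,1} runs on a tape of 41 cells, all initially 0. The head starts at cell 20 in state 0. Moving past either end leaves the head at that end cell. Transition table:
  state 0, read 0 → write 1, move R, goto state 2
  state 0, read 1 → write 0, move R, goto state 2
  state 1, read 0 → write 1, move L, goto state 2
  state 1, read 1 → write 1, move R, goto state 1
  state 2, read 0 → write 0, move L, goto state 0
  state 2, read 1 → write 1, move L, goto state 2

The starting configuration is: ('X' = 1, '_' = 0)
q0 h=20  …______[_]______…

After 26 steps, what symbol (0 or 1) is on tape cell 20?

1

k=0  q0 h=20  …______[_]______…
k=1  q2 h=21  …_____X[_]______…
k=2  q0 h=20  …______[X]______…
k=3  q2 h=21  …______[_]______…
k=4  q0 h=20  …______[_]______…
k=5  q2 h=21  …_____X[_]______…
k=6  q0 h=20  …______[X]______…
k=7  q2 h=21  …______[_]______…
k=8  q0 h=20  …______[_]______…
k=9  q2 h=21  …_____X[_]______…
k=10  q0 h=20  …______[X]______…
k=11  q2 h=21  …______[_]______…
k=12  q0 h=20  …______[_]______…
k=13  q2 h=21  …_____X[_]______…
k=14  q0 h=20  …______[X]______…
k=15  q2 h=21  …______[_]______…
k=16  q0 h=20  …______[_]______…
k=17  q2 h=21  …_____X[_]______…
k=18  q0 h=20  …______[X]______…
k=19  q2 h=21  …______[_]______…
k=20  q0 h=20  …______[_]______…
k=21  q2 h=21  …_____X[_]______…
k=22  q0 h=20  …______[X]______…
k=23  q2 h=21  …______[_]______…
k=24  q0 h=20  …______[_]______…
k=25  q2 h=21  …_____X[_]______…
k=26  q0 h=20  …______[X]______…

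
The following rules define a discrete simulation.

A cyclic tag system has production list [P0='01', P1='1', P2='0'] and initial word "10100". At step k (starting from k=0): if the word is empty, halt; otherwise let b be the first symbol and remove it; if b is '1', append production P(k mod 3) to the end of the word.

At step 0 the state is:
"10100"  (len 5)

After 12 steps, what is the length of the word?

1

gen 0: "10100"  (len 5)
gen 1: "010001"  (len 6)
gen 2: "10001"  (len 5)
gen 3: "00010"  (len 5)
gen 4: "0010"  (len 4)
gen 5: "010"  (len 3)
gen 6: "10"  (len 2)
gen 7: "001"  (len 3)
gen 8: "01"  (len 2)
gen 9: "1"  (len 1)
gen 10: "01"  (len 2)
gen 11: "1"  (len 1)
gen 12: "0"  (len 1)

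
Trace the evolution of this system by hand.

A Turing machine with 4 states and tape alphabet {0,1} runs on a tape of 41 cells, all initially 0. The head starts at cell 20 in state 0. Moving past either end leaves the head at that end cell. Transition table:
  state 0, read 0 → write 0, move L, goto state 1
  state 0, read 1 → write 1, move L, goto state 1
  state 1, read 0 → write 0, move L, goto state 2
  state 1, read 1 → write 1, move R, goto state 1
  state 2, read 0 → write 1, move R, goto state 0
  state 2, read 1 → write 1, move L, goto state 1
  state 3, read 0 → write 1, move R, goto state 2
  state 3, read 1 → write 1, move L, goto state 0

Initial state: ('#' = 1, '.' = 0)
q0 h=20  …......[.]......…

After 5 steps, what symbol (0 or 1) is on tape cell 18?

k=0  q0 h=20  …......[.]......…
k=1  q1 h=19  …......[.]......…
k=2  q2 h=18  …......[.]......…
k=3  q0 h=19  ….....#[.]......…
k=4  q1 h=18  …......[#]......…
k=5  q1 h=19  ….....#[.]......…

1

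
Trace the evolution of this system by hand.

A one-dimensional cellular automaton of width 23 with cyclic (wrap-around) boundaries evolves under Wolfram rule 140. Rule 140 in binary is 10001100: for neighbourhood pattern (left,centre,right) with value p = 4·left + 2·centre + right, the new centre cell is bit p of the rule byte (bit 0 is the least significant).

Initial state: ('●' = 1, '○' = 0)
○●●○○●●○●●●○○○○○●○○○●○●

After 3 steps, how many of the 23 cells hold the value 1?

t=0: ○●●○○●●○●●●○○○○○●○○○●○●
t=1: ○●○○○●○○●●○○○○○○●○○○●○●
t=2: ○●○○○●○○●○○○○○○○●○○○●○●
t=3: ○●○○○●○○●○○○○○○○●○○○●○●

6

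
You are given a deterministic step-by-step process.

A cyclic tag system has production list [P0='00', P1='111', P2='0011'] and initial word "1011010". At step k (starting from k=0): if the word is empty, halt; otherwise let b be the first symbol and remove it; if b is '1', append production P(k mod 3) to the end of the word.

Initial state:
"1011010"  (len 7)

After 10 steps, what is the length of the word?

9

[0] "1011010"  (len 7)
[1] "01101000"  (len 8)
[2] "1101000"  (len 7)
[3] "1010000011"  (len 10)
[4] "01000001100"  (len 11)
[5] "1000001100"  (len 10)
[6] "0000011000011"  (len 13)
[7] "000011000011"  (len 12)
[8] "00011000011"  (len 11)
[9] "0011000011"  (len 10)
[10] "011000011"  (len 9)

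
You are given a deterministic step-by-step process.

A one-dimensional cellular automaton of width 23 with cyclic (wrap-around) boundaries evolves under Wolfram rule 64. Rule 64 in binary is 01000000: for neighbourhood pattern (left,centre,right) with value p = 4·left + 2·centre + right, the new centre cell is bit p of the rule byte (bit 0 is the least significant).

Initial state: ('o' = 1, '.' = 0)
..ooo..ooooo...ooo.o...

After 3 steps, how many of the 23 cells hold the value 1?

step 0: ..ooo..ooooo...ooo.o...
step 1: ....o......o.....o.....
step 2: .......................
step 3: .......................

0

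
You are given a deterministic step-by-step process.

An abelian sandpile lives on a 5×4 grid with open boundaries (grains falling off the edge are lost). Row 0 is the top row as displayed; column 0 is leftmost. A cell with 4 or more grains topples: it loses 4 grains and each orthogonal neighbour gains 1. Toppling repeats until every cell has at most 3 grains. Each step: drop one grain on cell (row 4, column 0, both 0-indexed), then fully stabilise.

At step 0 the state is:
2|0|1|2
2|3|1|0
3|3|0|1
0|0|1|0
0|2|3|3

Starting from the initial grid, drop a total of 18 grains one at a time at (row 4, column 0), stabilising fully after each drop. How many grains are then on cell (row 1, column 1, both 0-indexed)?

1

step 0: 2|0|1|2
2|3|1|0
3|3|0|1
0|0|1|0
0|2|3|3
step 1: 2|0|1|2
2|3|1|0
3|3|0|1
0|0|1|0
1|2|3|3
step 2: 2|0|1|2
2|3|1|0
3|3|0|1
0|0|1|0
2|2|3|3
step 3: 2|0|1|2
2|3|1|0
3|3|0|1
0|0|1|0
3|2|3|3
step 4: 2|0|1|2
2|3|1|0
3|3|0|1
1|0|1|0
0|3|3|3
step 5: 2|0|1|2
2|3|1|0
3|3|0|1
1|0|1|0
1|3|3|3
step 6: 2|0|1|2
2|3|1|0
3|3|0|1
1|0|1|0
2|3|3|3
step 7: 2|0|1|2
2|3|1|0
3|3|0|1
1|0|1|0
3|3|3|3
step 8: 2|0|1|2
2|3|1|0
3|3|0|1
2|1|2|1
1|1|1|0
step 9: 2|0|1|2
2|3|1|0
3|3|0|1
2|1|2|1
2|1|1|0
step 10: 2|0|1|2
2|3|1|0
3|3|0|1
2|1|2|1
3|1|1|0
step 11: 2|0|1|2
2|3|1|0
3|3|0|1
3|1|2|1
0|2|1|0
step 12: 2|0|1|2
2|3|1|0
3|3|0|1
3|1|2|1
1|2|1|0
step 13: 2|0|1|2
2|3|1|0
3|3|0|1
3|1|2|1
2|2|1|0
step 14: 2|0|1|2
2|3|1|0
3|3|0|1
3|1|2|1
3|2|1|0
step 15: 3|1|1|2
0|1|2|0
2|1|1|1
1|3|2|1
1|3|1|0
step 16: 3|1|1|2
0|1|2|0
2|1|1|1
1|3|2|1
2|3|1|0
step 17: 3|1|1|2
0|1|2|0
2|1|1|1
1|3|2|1
3|3|1|0
step 18: 3|1|1|2
0|1|2|0
2|2|1|1
3|0|3|1
1|1|2|0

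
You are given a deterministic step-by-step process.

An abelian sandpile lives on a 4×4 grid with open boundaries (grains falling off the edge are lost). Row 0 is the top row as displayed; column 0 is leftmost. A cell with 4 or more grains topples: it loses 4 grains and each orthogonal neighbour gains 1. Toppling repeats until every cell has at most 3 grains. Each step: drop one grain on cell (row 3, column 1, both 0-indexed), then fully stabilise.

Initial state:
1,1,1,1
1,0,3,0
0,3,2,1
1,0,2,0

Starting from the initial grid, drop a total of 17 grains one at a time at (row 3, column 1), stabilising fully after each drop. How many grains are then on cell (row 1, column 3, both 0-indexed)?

step 0: 1,1,1,1
1,0,3,0
0,3,2,1
1,0,2,0
step 1: 1,1,1,1
1,0,3,0
0,3,2,1
1,1,2,0
step 2: 1,1,1,1
1,0,3,0
0,3,2,1
1,2,2,0
step 3: 1,1,1,1
1,0,3,0
0,3,2,1
1,3,2,0
step 4: 1,1,1,1
1,1,3,0
1,0,3,1
2,1,3,0
step 5: 1,1,1,1
1,1,3,0
1,0,3,1
2,2,3,0
step 6: 1,1,1,1
1,1,3,0
1,0,3,1
2,3,3,0
step 7: 1,1,2,1
1,2,0,1
1,2,1,2
3,1,1,1
step 8: 1,1,2,1
1,2,0,1
1,2,1,2
3,2,1,1
step 9: 1,1,2,1
1,2,0,1
1,2,1,2
3,3,1,1
step 10: 1,1,2,1
1,2,0,1
2,3,1,2
0,1,2,1
step 11: 1,1,2,1
1,2,0,1
2,3,1,2
0,2,2,1
step 12: 1,1,2,1
1,2,0,1
2,3,1,2
0,3,2,1
step 13: 1,1,2,1
1,3,0,1
3,0,2,2
1,1,3,1
step 14: 1,1,2,1
1,3,0,1
3,0,2,2
1,2,3,1
step 15: 1,1,2,1
1,3,0,1
3,0,2,2
1,3,3,1
step 16: 1,1,2,1
1,3,0,1
3,1,3,2
2,1,0,2
step 17: 1,1,2,1
1,3,0,1
3,1,3,2
2,2,0,2

1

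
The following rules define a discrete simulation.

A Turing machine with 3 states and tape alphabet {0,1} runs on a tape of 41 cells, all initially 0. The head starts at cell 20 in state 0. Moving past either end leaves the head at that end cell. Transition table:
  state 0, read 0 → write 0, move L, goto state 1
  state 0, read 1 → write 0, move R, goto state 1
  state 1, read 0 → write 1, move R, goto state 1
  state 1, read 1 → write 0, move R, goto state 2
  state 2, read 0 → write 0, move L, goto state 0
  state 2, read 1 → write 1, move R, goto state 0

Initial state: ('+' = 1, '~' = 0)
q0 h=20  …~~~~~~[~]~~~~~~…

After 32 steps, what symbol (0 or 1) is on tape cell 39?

[0] q0 h=20  …~~~~~~[~]~~~~~~…
[1] q1 h=19  …~~~~~~[~]~~~~~~…
[2] q1 h=20  …~~~~~+[~]~~~~~~…
[3] q1 h=21  …~~~~++[~]~~~~~~…
[4] q1 h=22  …~~~+++[~]~~~~~~…
[5] q1 h=23  …~~++++[~]~~~~~~…
[6] q1 h=24  …~+++++[~]~~~~~~…
[7] q1 h=25  …++++++[~]~~~~~~…
[8] q1 h=26  …++++++[~]~~~~~~…
[9] q1 h=27  …++++++[~]~~~~~~…
[10] q1 h=28  …++++++[~]~~~~~~…
[11] q1 h=29  …++++++[~]~~~~~~…
[12] q1 h=30  …++++++[~]~~~~~~…
[13] q1 h=31  …++++++[~]~~~~~~…
[14] q1 h=32  …++++++[~]~~~~~~…
[15] q1 h=33  …++++++[~]~~~~~~…
[16] q1 h=34  …++++++[~]~~~~~~|
[17] q1 h=35  …++++++[~]~~~~~|
[18] q1 h=36  …++++++[~]~~~~|
[19] q1 h=37  …++++++[~]~~~|
[20] q1 h=38  …++++++[~]~~|
[21] q1 h=39  …++++++[~]~|
[22] q1 h=40  …++++++[~]|
[23] q1 h=40  …++++++[+]|
[24] q2 h=40  …++++++[~]|
[25] q0 h=39  …++++++[+]~|
[26] q1 h=40  …+++++~[~]|
[27] q1 h=40  …+++++~[+]|
[28] q2 h=40  …+++++~[~]|
[29] q0 h=39  …++++++[~]~|
[30] q1 h=38  …++++++[+]~~|
[31] q2 h=39  …+++++~[~]~|
[32] q0 h=38  …++++++[~]~~|

0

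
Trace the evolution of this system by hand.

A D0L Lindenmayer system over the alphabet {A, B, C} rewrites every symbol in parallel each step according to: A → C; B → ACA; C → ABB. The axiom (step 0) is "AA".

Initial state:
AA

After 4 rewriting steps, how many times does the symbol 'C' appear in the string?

t=0: AA
t=1: CC
t=2: ABBABB
t=3: CACAACACACAACA
t=4: ABBCABBCCABBCABBCABBCCABBC

8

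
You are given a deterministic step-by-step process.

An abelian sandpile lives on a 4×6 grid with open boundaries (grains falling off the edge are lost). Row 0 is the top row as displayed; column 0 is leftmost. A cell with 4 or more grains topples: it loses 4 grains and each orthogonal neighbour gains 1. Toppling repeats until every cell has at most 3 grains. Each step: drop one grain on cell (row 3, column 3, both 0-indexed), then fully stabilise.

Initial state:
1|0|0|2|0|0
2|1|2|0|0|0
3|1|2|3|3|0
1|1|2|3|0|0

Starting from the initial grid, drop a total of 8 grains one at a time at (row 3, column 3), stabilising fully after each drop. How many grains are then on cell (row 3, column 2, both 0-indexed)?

step 0: 1|0|0|2|0|0
2|1|2|0|0|0
3|1|2|3|3|0
1|1|2|3|0|0
step 1: 1|0|0|2|0|0
2|1|2|1|1|0
3|1|3|1|0|1
1|1|3|1|2|0
step 2: 1|0|0|2|0|0
2|1|2|1|1|0
3|1|3|1|0|1
1|1|3|2|2|0
step 3: 1|0|0|2|0|0
2|1|2|1|1|0
3|1|3|1|0|1
1|1|3|3|2|0
step 4: 1|0|0|2|0|0
2|1|3|1|1|0
3|2|0|3|0|1
1|2|1|1|3|0
step 5: 1|0|0|2|0|0
2|1|3|1|1|0
3|2|0|3|0|1
1|2|1|2|3|0
step 6: 1|0|0|2|0|0
2|1|3|1|1|0
3|2|0|3|0|1
1|2|1|3|3|0
step 7: 1|0|0|2|0|0
2|1|3|2|1|0
3|2|1|0|2|1
1|2|2|2|0|1
step 8: 1|0|0|2|0|0
2|1|3|2|1|0
3|2|1|0|2|1
1|2|2|3|0|1

2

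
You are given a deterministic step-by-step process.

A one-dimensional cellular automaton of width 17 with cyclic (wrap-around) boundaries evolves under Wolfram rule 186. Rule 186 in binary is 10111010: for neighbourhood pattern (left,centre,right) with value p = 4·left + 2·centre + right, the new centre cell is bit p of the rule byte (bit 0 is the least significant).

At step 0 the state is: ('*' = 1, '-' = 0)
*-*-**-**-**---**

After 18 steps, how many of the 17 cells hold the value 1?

[0] *-*-**-**-**---**
[1] -*-**-**-**-*-***
[2] *-**-**-**-*-***-
[3] -**-**-**-*-***-*
[4] **-**-**-*-***-*-
[5] *-**-**-*-***-*-*
[6] -**-**-*-***-*-**
[7] **-**-*-***-*-**-
[8] *-**-*-***-*-**-*
[9] -**-*-***-*-**-**
[10] **-*-***-*-**-**-
[11] *-*-***-*-**-**-*
[12] -*-***-*-**-**-**
[13] *-***-*-**-**-**-
[14] -***-*-**-**-**-*
[15] ***-*-**-**-**-*-
[16] **-*-**-**-**-*-*
[17] *-*-**-**-**-*-**
[18] -*-**-**-**-*-***

11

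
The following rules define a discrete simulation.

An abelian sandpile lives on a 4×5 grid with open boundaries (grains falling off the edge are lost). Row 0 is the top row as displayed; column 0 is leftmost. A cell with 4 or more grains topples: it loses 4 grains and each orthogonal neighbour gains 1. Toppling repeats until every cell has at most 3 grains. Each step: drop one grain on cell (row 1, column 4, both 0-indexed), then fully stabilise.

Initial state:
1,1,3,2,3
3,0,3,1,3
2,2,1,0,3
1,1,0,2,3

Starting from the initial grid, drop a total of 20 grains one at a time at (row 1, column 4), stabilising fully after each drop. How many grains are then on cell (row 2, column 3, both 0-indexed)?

[0] 1,1,3,2,3
3,0,3,1,3
2,2,1,0,3
1,1,0,2,3
[1] 1,1,3,3,0
3,0,3,2,2
2,2,1,1,1
1,1,0,3,0
[2] 1,1,3,3,0
3,0,3,2,3
2,2,1,1,1
1,1,0,3,0
[3] 1,1,3,3,1
3,0,3,3,0
2,2,1,1,2
1,1,0,3,0
[4] 1,1,3,3,1
3,0,3,3,1
2,2,1,1,2
1,1,0,3,0
[5] 1,1,3,3,1
3,0,3,3,2
2,2,1,1,2
1,1,0,3,0
[6] 1,1,3,3,1
3,0,3,3,3
2,2,1,1,2
1,1,0,3,0
[7] 1,2,1,1,3
3,1,1,2,1
2,2,2,2,3
1,1,0,3,0
[8] 1,2,1,1,3
3,1,1,2,2
2,2,2,2,3
1,1,0,3,0
[9] 1,2,1,1,3
3,1,1,2,3
2,2,2,2,3
1,1,0,3,0
[10] 1,2,1,2,0
3,1,1,3,2
2,2,2,3,0
1,1,0,3,1
[11] 1,2,1,2,0
3,1,1,3,3
2,2,2,3,0
1,1,0,3,1
[12] 1,2,1,3,1
3,1,2,1,1
2,2,3,1,2
1,1,1,0,2
[13] 1,2,1,3,1
3,1,2,1,2
2,2,3,1,2
1,1,1,0,2
[14] 1,2,1,3,1
3,1,2,1,3
2,2,3,1,2
1,1,1,0,2
[15] 1,2,1,3,2
3,1,2,2,0
2,2,3,1,3
1,1,1,0,2
[16] 1,2,1,3,2
3,1,2,2,1
2,2,3,1,3
1,1,1,0,2
[17] 1,2,1,3,2
3,1,2,2,2
2,2,3,1,3
1,1,1,0,2
[18] 1,2,1,3,2
3,1,2,2,3
2,2,3,1,3
1,1,1,0,2
[19] 1,2,1,3,3
3,1,2,3,1
2,2,3,2,0
1,1,1,0,3
[20] 1,2,1,3,3
3,1,2,3,2
2,2,3,2,0
1,1,1,0,3

2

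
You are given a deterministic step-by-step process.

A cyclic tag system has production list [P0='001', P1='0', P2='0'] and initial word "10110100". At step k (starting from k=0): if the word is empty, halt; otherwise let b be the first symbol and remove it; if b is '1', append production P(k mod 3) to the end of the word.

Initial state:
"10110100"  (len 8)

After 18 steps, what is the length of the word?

k=0  "10110100"  (len 8)
k=1  "0110100001"  (len 10)
k=2  "110100001"  (len 9)
k=3  "101000010"  (len 9)
k=4  "01000010001"  (len 11)
k=5  "1000010001"  (len 10)
k=6  "0000100010"  (len 10)
k=7  "000100010"  (len 9)
k=8  "00100010"  (len 8)
k=9  "0100010"  (len 7)
k=10  "100010"  (len 6)
k=11  "000100"  (len 6)
k=12  "00100"  (len 5)
k=13  "0100"  (len 4)
k=14  "100"  (len 3)
k=15  "000"  (len 3)
k=16  "00"  (len 2)
k=17  "0"  (len 1)
k=18  (halted — word empty)

0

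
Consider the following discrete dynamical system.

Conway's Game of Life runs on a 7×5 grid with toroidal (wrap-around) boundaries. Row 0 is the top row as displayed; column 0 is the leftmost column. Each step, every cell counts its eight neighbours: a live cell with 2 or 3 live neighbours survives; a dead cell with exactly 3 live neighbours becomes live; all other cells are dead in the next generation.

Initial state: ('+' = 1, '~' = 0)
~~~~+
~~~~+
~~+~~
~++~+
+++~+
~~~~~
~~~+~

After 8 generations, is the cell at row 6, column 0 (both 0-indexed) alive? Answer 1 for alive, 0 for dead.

k=0  ~~~~+
~~~~+
~~+~~
~++~+
+++~+
~~~~~
~~~+~
k=1  ~~~++
~~~+~
+++~~
~~~~+
~~+~+
+++++
~~~~~
k=2  ~~~++
++~+~
+++++
~~+~+
~~+~~
+++~+
~+~~~
k=3  ~+~++
~~~~~
~~~~~
~~~~+
~~+~+
+~++~
~+~~~
k=4  +~+~~
~~~~~
~~~~~
~~~+~
+++~+
+~+++
~+~~~
k=5  ~+~~~
~~~~~
~~~~~
+++++
~~~~~
~~~~~
~~~~~
k=6  ~~~~~
~~~~~
+++++
+++++
+++++
~~~~~
~~~~~
k=7  ~~~~~
+++++
~~~~~
~~~~~
~~~~~
+++++
~~~~~
k=8  +++++
+++++
+++++
~~~~~
+++++
+++++
+++++

1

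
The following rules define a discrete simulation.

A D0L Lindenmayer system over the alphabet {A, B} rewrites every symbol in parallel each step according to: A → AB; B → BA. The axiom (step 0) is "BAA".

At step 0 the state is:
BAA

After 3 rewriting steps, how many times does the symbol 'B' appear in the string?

12

0) BAA
1) BAABAB
2) BAABABBAABBA
3) BAABABBAABBABAABABBABAAB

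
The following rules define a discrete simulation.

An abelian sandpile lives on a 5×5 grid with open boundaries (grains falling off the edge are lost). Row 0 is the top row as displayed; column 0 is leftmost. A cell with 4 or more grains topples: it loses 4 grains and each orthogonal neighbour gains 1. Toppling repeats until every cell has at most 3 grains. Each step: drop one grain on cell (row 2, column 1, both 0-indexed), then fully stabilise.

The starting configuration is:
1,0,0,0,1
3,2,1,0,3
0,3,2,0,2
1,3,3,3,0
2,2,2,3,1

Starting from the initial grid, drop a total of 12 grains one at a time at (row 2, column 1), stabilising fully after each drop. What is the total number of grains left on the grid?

gen 0: 1,0,0,0,1
3,2,1,0,3
0,3,2,0,2
1,3,3,3,0
2,2,2,3,1
gen 1: 1,0,0,0,1
3,3,2,0,3
1,2,0,2,2
2,2,3,1,1
3,0,1,1,2
gen 2: 1,0,0,0,1
3,3,2,0,3
1,3,0,2,2
2,2,3,1,1
3,0,1,1,2
gen 3: 2,1,0,0,1
0,1,3,0,3
3,1,1,2,2
2,3,3,1,1
3,0,1,1,2
gen 4: 2,1,0,0,1
0,1,3,0,3
3,2,1,2,2
2,3,3,1,1
3,0,1,1,2
gen 5: 2,1,0,0,1
0,1,3,0,3
3,3,1,2,2
2,3,3,1,1
3,0,1,1,2
gen 6: 2,1,0,0,1
1,2,3,0,3
1,2,3,2,2
1,2,0,2,1
0,2,2,1,2
gen 7: 2,1,0,0,1
1,2,3,0,3
1,3,3,2,2
1,2,0,2,1
0,2,2,1,2
gen 8: 2,2,1,0,1
2,0,1,1,3
2,2,1,3,2
1,3,1,2,1
0,2,2,1,2
gen 9: 2,2,1,0,1
2,0,1,1,3
2,3,1,3,2
1,3,1,2,1
0,2,2,1,2
gen 10: 2,2,1,0,1
2,1,1,1,3
3,1,2,3,2
2,0,2,2,1
0,3,2,1,2
gen 11: 2,2,1,0,1
2,1,1,1,3
3,2,2,3,2
2,0,2,2,1
0,3,2,1,2
gen 12: 2,2,1,0,1
2,1,1,1,3
3,3,2,3,2
2,0,2,2,1
0,3,2,1,2

42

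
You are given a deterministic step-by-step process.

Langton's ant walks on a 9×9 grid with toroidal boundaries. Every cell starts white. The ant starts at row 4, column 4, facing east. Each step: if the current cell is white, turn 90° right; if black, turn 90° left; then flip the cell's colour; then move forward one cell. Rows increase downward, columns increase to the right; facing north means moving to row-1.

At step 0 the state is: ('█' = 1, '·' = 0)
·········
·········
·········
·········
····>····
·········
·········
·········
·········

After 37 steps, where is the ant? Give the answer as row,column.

t=0: ·········
·········
·········
·········
····>····
·········
·········
·········
·········
t=1: ·········
·········
·········
·········
····█····
····v····
·········
·········
·········
t=2: ·········
·········
·········
·········
····█····
···<█····
·········
·········
·········
t=3: ·········
·········
·········
·········
···^█····
···██····
·········
·········
·········
t=4: ·········
·········
·········
·········
···█>····
···██····
·········
·········
·········
t=5: ·········
·········
·········
····^····
···█·····
···██····
·········
·········
·········
t=6: ·········
·········
·········
····█>···
···█·····
···██····
·········
·········
·········
t=7: ·········
·········
·········
····██···
···█·v···
···██····
·········
·········
·········
t=8: ·········
·········
·········
····██···
···█<█···
···██····
·········
·········
·········
t=9: ·········
·········
·········
····^█···
···███···
···██····
·········
·········
·········
t=10: ·········
·········
·········
···<·█···
···███···
···██····
·········
·········
·········
t=11: ·········
·········
···^·····
···█·█···
···███···
···██····
·········
·········
·········
t=12: ·········
·········
···█>····
···█·█···
···███···
···██····
·········
·········
·········
t=13: ·········
·········
···██····
···█v█···
···███···
···██····
·········
·········
·········
t=14: ·········
·········
···██····
···<██···
···███···
···██····
·········
·········
·········
t=15: ·········
·········
···██····
····██···
···v██···
···██····
·········
·········
·········
t=16: ·········
·········
···██····
····██···
····>█···
···██····
·········
·········
·········
t=17: ·········
·········
···██····
····^█···
·····█···
···██····
·········
·········
·········
t=18: ·········
·········
···██····
···<·█···
·····█···
···██····
·········
·········
·········
t=19: ·········
·········
···^█····
···█·█···
·····█···
···██····
·········
·········
·········
t=20: ·········
·········
··<·█····
···█·█···
·····█···
···██····
·········
·········
·········
t=21: ·········
··^······
··█·█····
···█·█···
·····█···
···██····
·········
·········
·········
t=22: ·········
··█>·····
··█·█····
···█·█···
·····█···
···██····
·········
·········
·········
t=23: ·········
··██·····
··█v█····
···█·█···
·····█···
···██····
·········
·········
·········
t=24: ·········
··██·····
··<██····
···█·█···
·····█···
···██····
·········
·········
·········
t=25: ·········
··██·····
···██····
··v█·█···
·····█···
···██····
·········
·········
·········
t=26: ·········
··██·····
···██····
·<██·█···
·····█···
···██····
·········
·········
·········
t=27: ·········
··██·····
·^·██····
·███·█···
·····█···
···██····
·········
·········
·········
t=28: ·········
··██·····
·█>██····
·███·█···
·····█···
···██····
·········
·········
·········
t=29: ·········
··██·····
·████····
·█v█·█···
·····█···
···██····
·········
·········
·········
t=30: ·········
··██·····
·████····
·█·>·█···
·····█···
···██····
·········
·········
·········
t=31: ·········
··██·····
·██^█····
·█···█···
·····█···
···██····
·········
·········
·········
t=32: ·········
··██·····
·█<·█····
·█···█···
·····█···
···██····
·········
·········
·········
t=33: ·········
··██·····
·█··█····
·█v··█···
·····█···
···██····
·········
·········
·········
t=34: ·········
··██·····
·█··█····
·<█··█···
·····█···
···██····
·········
·········
·········
t=35: ·········
··██·····
·█··█····
··█··█···
·v···█···
···██····
·········
·········
·········
t=36: ·········
··██·····
·█··█····
··█··█···
<█···█···
···██····
·········
·········
·········
t=37: ·········
··██·····
·█··█····
^·█··█···
██···█···
···██····
·········
·········
·········

3,0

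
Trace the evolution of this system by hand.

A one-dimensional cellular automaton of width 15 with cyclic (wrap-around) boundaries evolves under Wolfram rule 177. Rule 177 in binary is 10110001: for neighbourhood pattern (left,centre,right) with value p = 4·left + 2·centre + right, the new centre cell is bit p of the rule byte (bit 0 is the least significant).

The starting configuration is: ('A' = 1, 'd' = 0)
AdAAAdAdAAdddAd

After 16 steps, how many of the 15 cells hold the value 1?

[0] AdAAAdAdAAdddAd
[1] dAdAdAdAddAAddA
[2] AdAdAdAdAdddAdd
[3] dAdAdAdAdAAddAd
[4] ddAdAdAdAddAddA
[5] AddAdAdAdAddAdd
[6] dAddAdAdAdAddAd
[7] ddAddAdAdAdAddA
[8] AddAddAdAdAdAdd
[9] dAddAddAdAdAdAd
[10] ddAddAddAdAdAdA
[11] AddAddAddAdAdAd
[12] dAddAddAddAdAdA
[13] AdAddAddAddAdAd
[14] dAdAddAddAddAdA
[15] AdAdAddAddAddAd
[16] dAdAdAddAddAddA

6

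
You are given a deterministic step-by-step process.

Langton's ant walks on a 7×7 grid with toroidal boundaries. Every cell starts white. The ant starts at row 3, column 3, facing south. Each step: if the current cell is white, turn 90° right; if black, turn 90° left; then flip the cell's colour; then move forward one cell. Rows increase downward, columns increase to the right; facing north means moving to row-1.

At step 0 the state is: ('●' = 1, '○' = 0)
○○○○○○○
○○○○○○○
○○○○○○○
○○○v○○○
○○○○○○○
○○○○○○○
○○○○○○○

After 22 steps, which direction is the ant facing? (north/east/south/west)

t=0: ○○○○○○○
○○○○○○○
○○○○○○○
○○○v○○○
○○○○○○○
○○○○○○○
○○○○○○○
t=1: ○○○○○○○
○○○○○○○
○○○○○○○
○○<●○○○
○○○○○○○
○○○○○○○
○○○○○○○
t=2: ○○○○○○○
○○○○○○○
○○^○○○○
○○●●○○○
○○○○○○○
○○○○○○○
○○○○○○○
t=3: ○○○○○○○
○○○○○○○
○○●>○○○
○○●●○○○
○○○○○○○
○○○○○○○
○○○○○○○
t=4: ○○○○○○○
○○○○○○○
○○●●○○○
○○●v○○○
○○○○○○○
○○○○○○○
○○○○○○○
t=5: ○○○○○○○
○○○○○○○
○○●●○○○
○○●○>○○
○○○○○○○
○○○○○○○
○○○○○○○
t=6: ○○○○○○○
○○○○○○○
○○●●○○○
○○●○●○○
○○○○v○○
○○○○○○○
○○○○○○○
t=7: ○○○○○○○
○○○○○○○
○○●●○○○
○○●○●○○
○○○<●○○
○○○○○○○
○○○○○○○
t=8: ○○○○○○○
○○○○○○○
○○●●○○○
○○●^●○○
○○○●●○○
○○○○○○○
○○○○○○○
t=9: ○○○○○○○
○○○○○○○
○○●●○○○
○○●●>○○
○○○●●○○
○○○○○○○
○○○○○○○
t=10: ○○○○○○○
○○○○○○○
○○●●^○○
○○●●○○○
○○○●●○○
○○○○○○○
○○○○○○○
t=11: ○○○○○○○
○○○○○○○
○○●●●>○
○○●●○○○
○○○●●○○
○○○○○○○
○○○○○○○
t=12: ○○○○○○○
○○○○○○○
○○●●●●○
○○●●○v○
○○○●●○○
○○○○○○○
○○○○○○○
t=13: ○○○○○○○
○○○○○○○
○○●●●●○
○○●●<●○
○○○●●○○
○○○○○○○
○○○○○○○
t=14: ○○○○○○○
○○○○○○○
○○●●^●○
○○●●●●○
○○○●●○○
○○○○○○○
○○○○○○○
t=15: ○○○○○○○
○○○○○○○
○○●<○●○
○○●●●●○
○○○●●○○
○○○○○○○
○○○○○○○
t=16: ○○○○○○○
○○○○○○○
○○●○○●○
○○●v●●○
○○○●●○○
○○○○○○○
○○○○○○○
t=17: ○○○○○○○
○○○○○○○
○○●○○●○
○○●○>●○
○○○●●○○
○○○○○○○
○○○○○○○
t=18: ○○○○○○○
○○○○○○○
○○●○^●○
○○●○○●○
○○○●●○○
○○○○○○○
○○○○○○○
t=19: ○○○○○○○
○○○○○○○
○○●○●>○
○○●○○●○
○○○●●○○
○○○○○○○
○○○○○○○
t=20: ○○○○○○○
○○○○○^○
○○●○●○○
○○●○○●○
○○○●●○○
○○○○○○○
○○○○○○○
t=21: ○○○○○○○
○○○○○●>
○○●○●○○
○○●○○●○
○○○●●○○
○○○○○○○
○○○○○○○
t=22: ○○○○○○○
○○○○○●●
○○●○●○v
○○●○○●○
○○○●●○○
○○○○○○○
○○○○○○○

south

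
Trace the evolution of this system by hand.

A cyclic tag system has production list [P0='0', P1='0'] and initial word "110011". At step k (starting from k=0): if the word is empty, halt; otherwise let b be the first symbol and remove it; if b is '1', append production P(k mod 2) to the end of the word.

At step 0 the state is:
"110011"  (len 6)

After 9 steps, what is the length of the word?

step 0: "110011"  (len 6)
step 1: "100110"  (len 6)
step 2: "001100"  (len 6)
step 3: "01100"  (len 5)
step 4: "1100"  (len 4)
step 5: "1000"  (len 4)
step 6: "0000"  (len 4)
step 7: "000"  (len 3)
step 8: "00"  (len 2)
step 9: "0"  (len 1)

1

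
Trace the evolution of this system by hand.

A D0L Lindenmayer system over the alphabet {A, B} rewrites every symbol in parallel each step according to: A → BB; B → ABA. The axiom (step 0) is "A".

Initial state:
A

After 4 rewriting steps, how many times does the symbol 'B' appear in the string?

18

[0] A
[1] BB
[2] ABAABA
[3] BBABABBBBABABB
[4] ABAABABBABABBABAABAABAABABBABABBABAABA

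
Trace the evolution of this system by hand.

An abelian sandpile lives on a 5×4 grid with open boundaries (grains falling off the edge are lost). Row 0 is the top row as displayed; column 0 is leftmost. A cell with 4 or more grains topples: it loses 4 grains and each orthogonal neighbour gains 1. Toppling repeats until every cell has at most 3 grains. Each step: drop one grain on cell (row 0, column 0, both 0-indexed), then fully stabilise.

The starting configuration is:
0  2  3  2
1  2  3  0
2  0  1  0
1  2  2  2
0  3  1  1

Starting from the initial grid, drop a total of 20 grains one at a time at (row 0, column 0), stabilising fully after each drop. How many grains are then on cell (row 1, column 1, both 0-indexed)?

2

step 0: 0  2  3  2
1  2  3  0
2  0  1  0
1  2  2  2
0  3  1  1
step 1: 1  2  3  2
1  2  3  0
2  0  1  0
1  2  2  2
0  3  1  1
step 2: 2  2  3  2
1  2  3  0
2  0  1  0
1  2  2  2
0  3  1  1
step 3: 3  2  3  2
1  2  3  0
2  0  1  0
1  2  2  2
0  3  1  1
step 4: 0  3  3  2
2  2  3  0
2  0  1  0
1  2  2  2
0  3  1  1
step 5: 1  3  3  2
2  2  3  0
2  0  1  0
1  2  2  2
0  3  1  1
step 6: 2  3  3  2
2  2  3  0
2  0  1  0
1  2  2  2
0  3  1  1
step 7: 3  3  3  2
2  2  3  0
2  0  1  0
1  2  2  2
0  3  1  1
step 8: 2  2  1  3
0  1  1  1
3  1  2  0
1  2  2  2
0  3  1  1
step 9: 3  2  1  3
0  1  1  1
3  1  2  0
1  2  2  2
0  3  1  1
step 10: 0  3  1  3
1  1  1  1
3  1  2  0
1  2  2  2
0  3  1  1
step 11: 1  3  1  3
1  1  1  1
3  1  2  0
1  2  2  2
0  3  1  1
step 12: 2  3  1  3
1  1  1  1
3  1  2  0
1  2  2  2
0  3  1  1
step 13: 3  3  1  3
1  1  1  1
3  1  2  0
1  2  2  2
0  3  1  1
step 14: 1  0  2  3
2  2  1  1
3  1  2  0
1  2  2  2
0  3  1  1
step 15: 2  0  2  3
2  2  1  1
3  1  2  0
1  2  2  2
0  3  1  1
step 16: 3  0  2  3
2  2  1  1
3  1  2  0
1  2  2  2
0  3  1  1
step 17: 0  1  2  3
3  2  1  1
3  1  2  0
1  2  2  2
0  3  1  1
step 18: 1  1  2  3
3  2  1  1
3  1  2  0
1  2  2  2
0  3  1  1
step 19: 2  1  2  3
3  2  1  1
3  1  2  0
1  2  2  2
0  3  1  1
step 20: 3  1  2  3
3  2  1  1
3  1  2  0
1  2  2  2
0  3  1  1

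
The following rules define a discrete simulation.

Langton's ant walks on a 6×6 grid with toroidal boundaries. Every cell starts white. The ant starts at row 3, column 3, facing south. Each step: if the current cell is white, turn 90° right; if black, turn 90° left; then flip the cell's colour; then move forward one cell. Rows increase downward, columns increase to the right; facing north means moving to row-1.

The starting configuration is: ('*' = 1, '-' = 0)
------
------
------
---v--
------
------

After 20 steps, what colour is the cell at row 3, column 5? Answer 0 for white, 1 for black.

t=0: ------
------
------
---v--
------
------
t=1: ------
------
------
--<*--
------
------
t=2: ------
------
--^---
--**--
------
------
t=3: ------
------
--*>--
--**--
------
------
t=4: ------
------
--**--
--*v--
------
------
t=5: ------
------
--**--
--*->-
------
------
t=6: ------
------
--**--
--*-*-
----v-
------
t=7: ------
------
--**--
--*-*-
---<*-
------
t=8: ------
------
--**--
--*^*-
---**-
------
t=9: ------
------
--**--
--**>-
---**-
------
t=10: ------
------
--**^-
--**--
---**-
------
t=11: ------
------
--***>
--**--
---**-
------
t=12: ------
------
--****
--**-v
---**-
------
t=13: ------
------
--****
--**<*
---**-
------
t=14: ------
------
--**^*
--****
---**-
------
t=15: ------
------
--*<-*
--****
---**-
------
t=16: ------
------
--*--*
--*v**
---**-
------
t=17: ------
------
--*--*
--*->*
---**-
------
t=18: ------
------
--*-^*
--*--*
---**-
------
t=19: ------
------
--*-*>
--*--*
---**-
------
t=20: ------
-----^
--*-*-
--*--*
---**-
------

1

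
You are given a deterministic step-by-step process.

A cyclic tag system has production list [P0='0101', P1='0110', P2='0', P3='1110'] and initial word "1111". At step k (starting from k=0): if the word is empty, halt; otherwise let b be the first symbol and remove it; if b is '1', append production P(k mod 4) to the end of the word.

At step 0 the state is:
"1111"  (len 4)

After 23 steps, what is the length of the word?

26

0) "1111"  (len 4)
1) "1110101"  (len 7)
2) "1101010110"  (len 10)
3) "1010101100"  (len 10)
4) "0101011001110"  (len 13)
5) "101011001110"  (len 12)
6) "010110011100110"  (len 15)
7) "10110011100110"  (len 14)
8) "01100111001101110"  (len 17)
9) "1100111001101110"  (len 16)
10) "1001110011011100110"  (len 19)
11) "0011100110111001100"  (len 19)
12) "011100110111001100"  (len 18)
13) "11100110111001100"  (len 17)
14) "11001101110011000110"  (len 20)
15) "10011011100110001100"  (len 20)
16) "00110111001100011001110"  (len 23)
17) "0110111001100011001110"  (len 22)
18) "110111001100011001110"  (len 21)
19) "101110011000110011100"  (len 21)
20) "011100110001100111001110"  (len 24)
21) "11100110001100111001110"  (len 23)
22) "11001100011001110011100110"  (len 26)
23) "10011000110011100111001100"  (len 26)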